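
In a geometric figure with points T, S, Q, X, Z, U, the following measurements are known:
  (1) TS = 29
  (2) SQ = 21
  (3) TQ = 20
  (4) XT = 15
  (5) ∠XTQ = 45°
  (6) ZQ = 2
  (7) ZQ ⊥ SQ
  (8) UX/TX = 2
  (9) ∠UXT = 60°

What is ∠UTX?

From the given relations: UX = 2·TX = 2·15 = 30.
Step 1: By the law of cosines on triangle TXU: TU² = 15² + 30² − 2·15·30·cos(60°) = 675, so TU = 15·√3.
Step 2: By the inverse law of cosines on triangle UTX: cos(∠UTX) = ((15·√3)² + 15² − 30²) / (2·15·√3·15) = 0/779.42 = 0, so ∠UTX = 90°.

Therefore, the measure of angle ∠UTX = 90°.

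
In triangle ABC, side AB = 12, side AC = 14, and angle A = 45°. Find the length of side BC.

By the law of cosines: BC^2 = AB^2 + AC^2 - 2*AB*AC*cos(A)
BC^2 = 12^2 + 14^2 - 2*12*14*cos(45°)
BC^2 = 144 + 196 - 336*(sqrt(2)/2)
BC^2 = 340 - 168*sqrt(2)
BC = 2*sqrt(85 - 42*sqrt(2))

2*sqrt(85 - 42*sqrt(2))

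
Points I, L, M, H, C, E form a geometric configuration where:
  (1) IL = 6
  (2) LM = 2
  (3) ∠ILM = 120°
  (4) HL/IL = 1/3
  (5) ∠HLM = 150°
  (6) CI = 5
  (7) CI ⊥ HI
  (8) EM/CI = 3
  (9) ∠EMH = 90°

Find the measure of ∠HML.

From the given relations: HL = 1/3·IL = 1/3·6 = 2.
Step 1: By the law of cosines on triangle MLH: MH² = 2² + 2² − 2·2·2·cos(150°) = 14.93, so MH ≈ 3.86.
Step 2: By the inverse law of cosines on triangle HML: cos(∠HML) = (3.86² + 2² − 2²) / (2·3.86·2) = 14.93/15.45 = 0.9659, so ∠HML = 15°.

Therefore, the measure of angle ∠HML = 15°.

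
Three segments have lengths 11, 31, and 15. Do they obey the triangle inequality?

No.
The triangle inequality is violated: 11 + 15 = 26 ≤ 31.
These lengths cannot form a triangle.

No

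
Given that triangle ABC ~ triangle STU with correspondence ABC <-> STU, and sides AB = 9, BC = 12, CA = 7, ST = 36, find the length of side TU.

Similar triangles have proportional sides. Setting up the proportion:
ST / AB = TU / BC
36 / 9 = TU / 12
TU = 12 * 36 / 9 = 48.

48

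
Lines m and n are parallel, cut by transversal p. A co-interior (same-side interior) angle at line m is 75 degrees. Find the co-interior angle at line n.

Co-interior angles sum to 180: 180 - 75 = 105 degrees.

105 degrees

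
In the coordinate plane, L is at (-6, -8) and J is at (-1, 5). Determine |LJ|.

The horizontal distance is |-1 - -6| = 5 and the vertical distance is |5 - -8| = 13.
By the Pythagorean theorem, d = sqrt(5^2 + 13^2) = sqrt(194).

sqrt(194)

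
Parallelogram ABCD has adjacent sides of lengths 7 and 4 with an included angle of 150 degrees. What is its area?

Area = 7 * 4 * sin(150°) = 28 * 1/2 = 14

14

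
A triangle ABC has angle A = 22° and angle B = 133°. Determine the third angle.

Let angle C = x. Then 22 + 133 + x = 180.
x = 180 - 155 = 25 degrees.

25 degrees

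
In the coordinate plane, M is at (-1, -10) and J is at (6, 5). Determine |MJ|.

d = sqrt((7)^2 + (15)^2) = sqrt(274)

sqrt(274)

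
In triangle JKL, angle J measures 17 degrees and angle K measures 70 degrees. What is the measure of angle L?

angle L = 180 - 17 - 70 = 93 degrees.

93 degrees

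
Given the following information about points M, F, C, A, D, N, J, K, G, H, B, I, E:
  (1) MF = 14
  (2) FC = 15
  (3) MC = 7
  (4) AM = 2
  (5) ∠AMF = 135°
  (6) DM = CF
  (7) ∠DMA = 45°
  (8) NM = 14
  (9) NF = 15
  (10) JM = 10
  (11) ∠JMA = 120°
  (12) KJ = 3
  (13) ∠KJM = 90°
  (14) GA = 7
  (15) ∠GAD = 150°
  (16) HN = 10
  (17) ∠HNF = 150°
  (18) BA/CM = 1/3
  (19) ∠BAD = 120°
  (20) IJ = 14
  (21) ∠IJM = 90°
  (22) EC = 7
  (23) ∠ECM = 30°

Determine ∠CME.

Step 1: By the law of cosines on triangle MCE: ME² = 7² + 7² − 2·7·7·cos(30°) = 13.13, so ME ≈ 3.62.
Step 2: By the inverse law of cosines on triangle CME: cos(∠CME) = (7² + 3.62² − 7²) / (2·7·3.62) = 13.13/50.73 = 0.2588, so ∠CME = 75°.

Therefore, the measure of angle ∠CME = 75°.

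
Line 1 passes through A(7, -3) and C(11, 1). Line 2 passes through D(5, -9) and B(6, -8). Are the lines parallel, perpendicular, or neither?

Slope of line 1: m1 = (1 - -3)/(11 - 7) = 4/4 = 1
Slope of line 2: m2 = (-8 - -9)/(6 - 5) = 1/1 = 1
Since m1 = m2 = 1, the lines are parallel.

Parallel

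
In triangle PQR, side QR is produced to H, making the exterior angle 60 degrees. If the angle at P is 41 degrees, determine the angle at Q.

By the exterior angle theorem: exterior angle = sum of remote interior angles.
60 = 41 + angle Q
angle Q = 60 - 41 = 19 degrees

19 degrees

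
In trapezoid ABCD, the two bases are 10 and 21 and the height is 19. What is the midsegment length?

midsegment = (10 + 21) / 2 = 31 / 2 = 31/2

31/2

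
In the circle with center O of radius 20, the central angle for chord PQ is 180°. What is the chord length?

Chord length = 2r sin(θ/2)
= 2 × 20 × sin(180°/2)
= 2 × 20 × sin(90°)
= 40

40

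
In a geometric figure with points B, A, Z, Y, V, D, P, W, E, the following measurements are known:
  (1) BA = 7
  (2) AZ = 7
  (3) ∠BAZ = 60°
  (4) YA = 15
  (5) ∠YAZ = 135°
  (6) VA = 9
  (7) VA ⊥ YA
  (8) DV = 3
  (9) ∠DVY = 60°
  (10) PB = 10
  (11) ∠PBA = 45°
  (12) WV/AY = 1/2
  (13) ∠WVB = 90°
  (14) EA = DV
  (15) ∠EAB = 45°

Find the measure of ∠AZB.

Step 1: By the law of cosines on triangle ZAB: ZB² = 7² + 7² − 2·7·7·cos(60°) = 49, so ZB = 7.
Step 2: By the inverse law of cosines on triangle AZB: cos(∠AZB) = (7² + 7² − 7²) / (2·7·7) = 49/98 = 0.5, so ∠AZB = 60°.

Therefore, the measure of angle ∠AZB = 60°.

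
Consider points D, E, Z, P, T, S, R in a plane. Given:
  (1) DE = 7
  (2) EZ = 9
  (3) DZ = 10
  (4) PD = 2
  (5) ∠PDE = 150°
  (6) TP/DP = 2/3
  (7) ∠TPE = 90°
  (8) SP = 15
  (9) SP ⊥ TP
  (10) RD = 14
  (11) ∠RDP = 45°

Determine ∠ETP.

From the given relations: TP = 2/3·DP = 2/3·2 ≈ 1.33.
Step 1: By the law of cosines on triangle EDP: EP² = 7² + 2² − 2·7·2·cos(150°) = 77.25, so EP ≈ 8.79.
Step 2: By the law of cosines on triangle TPE: TE² = 1.33² + 8.79² − 2·1.33·8.79·cos(90°) = 79.03, so TE ≈ 8.89.
Step 3: By the inverse law of cosines on triangle ETP: cos(∠ETP) = (8.89² + 1.33² − 8.79²) / (2·8.89·1.33) = 3.56/23.71 = 0.15, so ∠ETP = 81.37°.

Therefore, the measure of angle ∠ETP = 81.37°.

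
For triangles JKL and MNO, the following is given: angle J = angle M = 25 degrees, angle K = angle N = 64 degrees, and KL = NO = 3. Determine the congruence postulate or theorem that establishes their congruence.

The given information matches AAS: Two pairs of corresponding angles and a non-included side are equal (Angle-Angle-Side).

AAS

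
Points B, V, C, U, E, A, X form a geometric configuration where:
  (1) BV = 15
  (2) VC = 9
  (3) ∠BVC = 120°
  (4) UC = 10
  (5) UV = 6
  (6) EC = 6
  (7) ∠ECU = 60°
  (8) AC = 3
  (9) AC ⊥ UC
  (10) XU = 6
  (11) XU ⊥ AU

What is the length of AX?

Step 1: By the law of cosines on triangle UCA: UA² = 10² + 3² − 2·10·3·cos(90°) = 109, so UA = √109.
Step 2: By the law of cosines on triangle AUX: AX² = √109² + 6² − 2·√109·6·cos(90°) = 145, so AX = √145.

Therefore, the length of AX = √145.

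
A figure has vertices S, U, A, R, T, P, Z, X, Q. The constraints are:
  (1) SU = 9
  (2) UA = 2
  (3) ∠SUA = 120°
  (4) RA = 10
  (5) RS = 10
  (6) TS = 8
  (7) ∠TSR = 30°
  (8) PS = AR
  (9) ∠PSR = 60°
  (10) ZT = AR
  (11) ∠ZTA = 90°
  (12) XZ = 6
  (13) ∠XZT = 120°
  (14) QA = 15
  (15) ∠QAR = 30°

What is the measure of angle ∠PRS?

From the given relations: PS = AR = 10.
Step 1: By the law of cosines on triangle RSP: RP² = 10² + 10² − 2·10·10·cos(60°) = 100, so RP = 10.
Step 2: By the inverse law of cosines on triangle PRS: cos(∠PRS) = (10² + 10² − 10²) / (2·10·10) = 100/200 = 0.5, so ∠PRS = 60°.

Therefore, the measure of angle ∠PRS = 60°.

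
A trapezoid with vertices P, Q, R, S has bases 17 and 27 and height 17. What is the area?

A trapezoid's area equals the midsegment times the height.
The midsegment is (17 + 27) / 2 = 22.
Area = 22 * 17 = 374.

374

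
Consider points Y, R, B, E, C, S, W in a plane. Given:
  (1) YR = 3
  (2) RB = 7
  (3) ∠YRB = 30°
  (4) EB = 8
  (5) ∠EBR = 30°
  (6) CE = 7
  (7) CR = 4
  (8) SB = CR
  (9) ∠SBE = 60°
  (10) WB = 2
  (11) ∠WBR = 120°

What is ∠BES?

From the given relations: SB = CR = 4.
Step 1: By the law of cosines on triangle EBS: ES² = 8² + 4² − 2·8·4·cos(60°) = 48, so ES = 4·√3.
Step 2: By the inverse law of cosines on triangle BES: cos(∠BES) = (8² + (4·√3)² − 4²) / (2·8·4·√3) = 96/110.85 = 0.866, so ∠BES = 30°.

Therefore, the measure of angle ∠BES = 30°.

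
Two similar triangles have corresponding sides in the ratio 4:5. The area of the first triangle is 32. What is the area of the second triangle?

The ratio of areas of similar triangles = (side ratio)^2.
Side ratio = 4:5, so area ratio = 16:25.
Area of the second triangle / Area of the first triangle = 25/16
Area of the second triangle = 32 * 25/16 = 50

50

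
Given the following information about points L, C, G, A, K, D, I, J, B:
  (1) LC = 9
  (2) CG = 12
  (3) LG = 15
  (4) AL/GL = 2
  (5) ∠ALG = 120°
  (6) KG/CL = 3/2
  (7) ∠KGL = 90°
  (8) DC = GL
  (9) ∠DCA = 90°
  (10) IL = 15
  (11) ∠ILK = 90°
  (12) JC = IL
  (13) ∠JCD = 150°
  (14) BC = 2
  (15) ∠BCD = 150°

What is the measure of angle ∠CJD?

From the given relations: JC = IL = 15; DC = GL = 15.
Step 1: By the law of cosines on triangle JCD: JD² = 15² + 15² − 2·15·15·cos(150°) = 839.71, so JD ≈ 28.98.
Step 2: By the inverse law of cosines on triangle CJD: cos(∠CJD) = (15² + 28.98² − 15²) / (2·15·28.98) = 839.71/869.33 = 0.9659, so ∠CJD = 15°.

Therefore, the measure of angle ∠CJD = 15°.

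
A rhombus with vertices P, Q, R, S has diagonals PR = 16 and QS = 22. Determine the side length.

The diagonals of a rhombus bisect each other at right angles.
Half-diagonals: 16/2 = 8 and 22/2 = 11
side = sqrt(8^2 + 11^2)
side = sqrt(64 + 121)
side = sqrt(185)

sqrt(185)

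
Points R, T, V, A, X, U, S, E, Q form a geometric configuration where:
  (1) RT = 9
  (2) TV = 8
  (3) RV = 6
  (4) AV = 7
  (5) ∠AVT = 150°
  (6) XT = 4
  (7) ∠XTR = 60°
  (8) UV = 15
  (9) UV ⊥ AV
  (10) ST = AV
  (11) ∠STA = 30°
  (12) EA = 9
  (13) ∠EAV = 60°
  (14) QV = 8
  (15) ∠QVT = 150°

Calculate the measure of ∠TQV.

Step 1: By the law of cosines on triangle QVT: QT² = 8² + 8² − 2·8·8·cos(150°) = 238.85, so QT ≈ 15.45.
Step 2: By the inverse law of cosines on triangle TQV: cos(∠TQV) = (15.45² + 8² − 8²) / (2·15.45·8) = 238.85/247.28 = 0.9659, so ∠TQV = 15°.

Therefore, the measure of angle ∠TQV = 15°.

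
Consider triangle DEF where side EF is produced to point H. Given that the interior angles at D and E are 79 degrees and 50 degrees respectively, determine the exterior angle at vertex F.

Exterior angle = 79 + 50 = 129 degrees (exterior angle theorem).

129 degrees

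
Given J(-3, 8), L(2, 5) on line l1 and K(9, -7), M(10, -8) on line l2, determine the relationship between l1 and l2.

Slope of line 1: m1 = (5 - 8)/(2 - -3) = -3/5 = -3/5
Slope of line 2: m2 = (-8 - -7)/(10 - 9) = -1/1 = -1
m1 != m2 and m1*m2 = 3/5 != -1. Neither.

Neither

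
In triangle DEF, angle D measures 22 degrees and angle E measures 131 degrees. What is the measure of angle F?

Let angle F = x. Then 22 + 131 + x = 180.
x = 180 - 153 = 27 degrees.

27 degrees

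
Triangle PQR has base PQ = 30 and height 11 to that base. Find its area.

A triangle's area is half the area of a rectangle with the same base and height.
Area = (1/2) * 30 * 11 = 165.

165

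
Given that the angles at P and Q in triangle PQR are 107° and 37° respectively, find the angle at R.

The interior angles sum to 180°: angle R = 180 - 107 - 37 = 36°.
The triangle is obtuse (angles 107°, 37°, 36°).

36 degrees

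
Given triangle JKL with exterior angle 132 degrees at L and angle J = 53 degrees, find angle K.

angle K = 132 - 53 = 79 degrees (exterior angle theorem).

79 degrees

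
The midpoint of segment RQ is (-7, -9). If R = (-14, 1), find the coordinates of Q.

Using the midpoint formula: M = ((x1 + x2)/2, (y1 + y2)/2)
We know M = (-7, -9) and R = (-14, 1)
For x: -7 = (-14 + x2)/2, so x2 = 2*-7 - -14 = 0
For y: -9 = (1 + y2)/2, so y2 = 2*-9 - 1 = -19
Q = (0, -19)

(0, -19)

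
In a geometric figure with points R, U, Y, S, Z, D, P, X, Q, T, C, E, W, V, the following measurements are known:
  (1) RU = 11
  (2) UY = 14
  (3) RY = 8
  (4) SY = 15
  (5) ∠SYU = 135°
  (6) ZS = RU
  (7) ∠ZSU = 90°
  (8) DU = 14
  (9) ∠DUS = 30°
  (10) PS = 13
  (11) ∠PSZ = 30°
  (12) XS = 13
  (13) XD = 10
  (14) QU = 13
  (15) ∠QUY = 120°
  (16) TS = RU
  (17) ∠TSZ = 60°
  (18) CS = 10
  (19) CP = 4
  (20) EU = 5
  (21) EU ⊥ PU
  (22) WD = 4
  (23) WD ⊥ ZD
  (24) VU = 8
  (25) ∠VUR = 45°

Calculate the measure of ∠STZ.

From the given relations: TS = RU = 11; ZS = RU = 11.
Step 1: By the law of cosines on triangle TSZ: TZ² = 11² + 11² − 2·11·11·cos(60°) = 121, so TZ = 11.
Step 2: By the inverse law of cosines on triangle STZ: cos(∠STZ) = (11² + 11² − 11²) / (2·11·11) = 121/242 = 0.5, so ∠STZ = 60°.

Therefore, the measure of angle ∠STZ = 60°.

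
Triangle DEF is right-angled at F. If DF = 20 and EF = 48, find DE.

DE = sqrt(20^2 + 48^2) = sqrt(2704) = 52

52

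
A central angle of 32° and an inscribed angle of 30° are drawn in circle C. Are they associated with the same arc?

By the inscribed angle theorem, the inscribed angle for a central angle of 32° should be 32° / 2 = 16°.
The given inscribed angle is 30°, which does not equal 16°.
Therefore, no, they do not correspond to the same arc.

No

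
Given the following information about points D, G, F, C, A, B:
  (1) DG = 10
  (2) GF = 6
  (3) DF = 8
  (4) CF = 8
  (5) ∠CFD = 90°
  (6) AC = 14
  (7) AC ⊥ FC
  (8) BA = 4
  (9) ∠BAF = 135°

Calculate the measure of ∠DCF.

Step 1: By the law of cosines on triangle CFD: CD² = 8² + 8² − 2·8·8·cos(90°) = 128, so CD = 8·√2.
Step 2: By the inverse law of cosines on triangle DCF: cos(∠DCF) = ((8·√2)² + 8² − 8²) / (2·8·√2·8) = 128/181.02 = 0.7071, so ∠DCF = 45°.

Therefore, the measure of angle ∠DCF = 45°.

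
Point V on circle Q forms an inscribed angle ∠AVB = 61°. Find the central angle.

The inscribed angle theorem states that a central angle is always twice any inscribed angle that subtends the same arc.
Since the inscribed angle is 61°, the central angle = 2 × 61° = 122°.

122°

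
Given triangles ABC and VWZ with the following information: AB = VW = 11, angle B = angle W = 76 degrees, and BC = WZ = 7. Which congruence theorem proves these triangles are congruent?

Consider the given information: AB = VW = 11, angle B = angle W = 76 degrees, and BC = WZ = 7
This is not SSS or AAS: SSS requires all three pairs of sides, but we don't have that. AAS requires two angles and a non-included side.
The correct criterion is SAS. Two pairs of corresponding sides and the included angle are equal (Side-Angle-Side).

SAS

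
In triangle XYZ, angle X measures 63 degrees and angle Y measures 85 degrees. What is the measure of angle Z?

Let angle Z = x. Then 63 + 85 + x = 180.
x = 180 - 148 = 32 degrees.

32 degrees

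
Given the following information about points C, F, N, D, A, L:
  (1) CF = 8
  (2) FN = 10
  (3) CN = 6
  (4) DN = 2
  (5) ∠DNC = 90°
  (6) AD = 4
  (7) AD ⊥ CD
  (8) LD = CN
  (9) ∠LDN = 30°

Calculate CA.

Step 1: By the law of cosines on triangle CND: CD² = 6² + 2² − 2·6·2·cos(90°) = 40, so CD = 2·√10.
Step 2: By the law of cosines on triangle CDA: CA² = (2·√10)² + 4² − 2·2·√10·4·cos(90°) = 56, so CA = 2·√14.

Therefore, the length of CA = 2·√14.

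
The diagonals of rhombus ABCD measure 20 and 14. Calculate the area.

Area of a rhombus = (d1 * d2) / 2
Area = (20 * 14) / 2
Area = 280 / 2
Area = 140

140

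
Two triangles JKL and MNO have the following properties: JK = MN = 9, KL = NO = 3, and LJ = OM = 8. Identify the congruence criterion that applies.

Consider the given information: JK = MN = 9, KL = NO = 3, and LJ = OM = 8
This is not SAS or AAS: SAS requires two sides and the included angle between them. AAS requires two angles and a non-included side.
The correct criterion is SSS. All three pairs of corresponding sides are equal (Side-Side-Side).

SSS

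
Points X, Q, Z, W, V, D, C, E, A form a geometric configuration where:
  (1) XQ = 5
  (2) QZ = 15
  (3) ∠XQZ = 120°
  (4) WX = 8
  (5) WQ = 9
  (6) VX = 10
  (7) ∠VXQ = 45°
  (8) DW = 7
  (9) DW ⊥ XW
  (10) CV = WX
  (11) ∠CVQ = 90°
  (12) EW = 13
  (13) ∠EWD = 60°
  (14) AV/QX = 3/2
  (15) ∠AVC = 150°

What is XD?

Step 1: By the law of cosines on triangle XWD: XD² = 8² + 7² − 2·8·7·cos(90°) = 113, so XD = √113.

Therefore, the length of XD = √113.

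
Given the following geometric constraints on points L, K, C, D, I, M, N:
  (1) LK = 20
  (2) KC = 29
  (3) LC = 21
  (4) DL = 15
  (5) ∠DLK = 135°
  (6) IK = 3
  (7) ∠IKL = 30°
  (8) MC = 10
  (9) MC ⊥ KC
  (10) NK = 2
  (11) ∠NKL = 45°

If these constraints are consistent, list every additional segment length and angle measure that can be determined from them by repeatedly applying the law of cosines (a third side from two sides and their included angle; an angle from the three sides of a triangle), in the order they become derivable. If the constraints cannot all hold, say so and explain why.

The constraints are consistent. Derivable facts, in order:
After 1 step:
- KD ≈ 32.39
- KM ≈ 30.68
- LI ≈ 17.47
- LN ≈ 18.64
- ∠CKL = 46.4°
- ∠CLK = 90°
- ∠KCL = 43.6°
After 2 steps:
- ∠CKM = 19.03°
- ∠CMK = 70.97°
- ∠DKL = 19.11°
- ∠ILK = 4.93°
- ∠KDL = 25.89°
- ∠KIL = 145.07°
- ∠KLN = 4.35°
- ∠KNL = 130.65°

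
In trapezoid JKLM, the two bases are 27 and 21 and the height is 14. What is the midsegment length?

midsegment = (27 + 21) / 2 = 48 / 2 = 24

24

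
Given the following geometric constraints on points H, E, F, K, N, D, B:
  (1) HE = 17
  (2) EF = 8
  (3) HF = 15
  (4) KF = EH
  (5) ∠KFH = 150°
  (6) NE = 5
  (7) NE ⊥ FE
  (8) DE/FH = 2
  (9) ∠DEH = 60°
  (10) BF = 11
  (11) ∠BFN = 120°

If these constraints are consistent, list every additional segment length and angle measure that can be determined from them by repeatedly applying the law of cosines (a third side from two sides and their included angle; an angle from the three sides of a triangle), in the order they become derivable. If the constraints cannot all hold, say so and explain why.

The constraints are consistent. Derivable facts, in order:
After 1 step:
- FN = √89
- HD ≈ 26.06
- HK ≈ 30.91
- ∠EFH = 90°
- ∠EHF = 28.07°
- ∠FEH = 61.93°
After 2 steps:
- NB ≈ 17.71
- ∠DHE = 85.6°
- ∠EDH = 34.4°
- ∠EFN = 32.01°
- ∠ENF = 57.99°
- ∠FHK = 15.96°
- ∠FKH = 14.04°
After 3 steps:
- ∠BNF = 32.53°
- ∠FBN = 27.47°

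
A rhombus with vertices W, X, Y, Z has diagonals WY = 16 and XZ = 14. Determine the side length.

The diagonals of a rhombus bisect each other at right angles.
Half-diagonals: 16/2 = 8 and 14/2 = 7
side = sqrt(8^2 + 7^2)
side = sqrt(64 + 49)
side = sqrt(113)

sqrt(113)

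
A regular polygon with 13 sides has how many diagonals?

The number of diagonals in an n-gon is n(n - 3)/2.
For n = 13: 13(13 - 3)/2 = 13 × 10 / 2 = 65.

65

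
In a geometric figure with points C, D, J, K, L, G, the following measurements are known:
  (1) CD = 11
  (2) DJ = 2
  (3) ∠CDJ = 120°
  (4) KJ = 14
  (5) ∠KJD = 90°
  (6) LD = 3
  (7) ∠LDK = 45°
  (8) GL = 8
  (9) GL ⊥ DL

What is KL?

Step 1: By the law of cosines on triangle DJK: DK² = 2² + 14² − 2·2·14·cos(90°) = 200, so DK = 10·√2.
Step 2: By the law of cosines on triangle KDL: KL² = (10·√2)² + 3² − 2·10·√2·3·cos(45°) = 149, so KL = √149.

Therefore, the length of KL = √149.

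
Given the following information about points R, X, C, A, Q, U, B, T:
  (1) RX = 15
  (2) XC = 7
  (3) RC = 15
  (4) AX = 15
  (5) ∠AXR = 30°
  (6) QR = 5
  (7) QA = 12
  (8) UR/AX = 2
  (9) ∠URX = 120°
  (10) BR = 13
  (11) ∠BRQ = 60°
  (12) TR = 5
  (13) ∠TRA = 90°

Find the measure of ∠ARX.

Step 1: By the law of cosines on triangle RXA: RA² = 15² + 15² − 2·15·15·cos(30°) = 60.29, so RA ≈ 7.76.
Step 2: By the inverse law of cosines on triangle ARX: cos(∠ARX) = (7.76² + 15² − 15²) / (2·7.76·15) = 60.29/232.94 = 0.2588, so ∠ARX = 75°.

Therefore, the measure of angle ∠ARX = 75°.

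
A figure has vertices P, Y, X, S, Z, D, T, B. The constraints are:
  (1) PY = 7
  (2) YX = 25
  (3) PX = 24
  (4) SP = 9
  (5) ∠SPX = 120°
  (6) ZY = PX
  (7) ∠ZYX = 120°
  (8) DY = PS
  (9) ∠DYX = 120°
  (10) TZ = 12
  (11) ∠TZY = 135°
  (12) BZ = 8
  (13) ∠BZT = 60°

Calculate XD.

From the given relations: DY = PS = 9.
Step 1: By the law of cosines on triangle XYD: XD² = 25² + 9² − 2·25·9·cos(120°) = 931, so XD = 7·√19.

Therefore, the length of XD = 7·√19.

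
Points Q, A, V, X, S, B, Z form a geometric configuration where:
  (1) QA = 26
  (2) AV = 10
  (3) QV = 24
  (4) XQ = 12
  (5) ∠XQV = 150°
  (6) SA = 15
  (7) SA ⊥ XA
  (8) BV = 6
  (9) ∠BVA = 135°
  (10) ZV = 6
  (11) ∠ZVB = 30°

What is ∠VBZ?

Step 1: By the law of cosines on triangle BVZ: BZ² = 6² + 6² − 2·6·6·cos(30°) = 9.65, so BZ ≈ 3.11.
Step 2: By the inverse law of cosines on triangle VBZ: cos(∠VBZ) = (6² + 3.11² − 6²) / (2·6·3.11) = 9.65/37.27 = 0.2588, so ∠VBZ = 75°.

Therefore, the measure of angle ∠VBZ = 75°.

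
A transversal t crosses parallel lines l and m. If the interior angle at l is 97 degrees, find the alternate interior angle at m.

Alternate interior angles lie on opposite sides of the transversal, between the parallel lines.
By the alternate interior angle theorem, they are equal: 97 degrees.

97 degrees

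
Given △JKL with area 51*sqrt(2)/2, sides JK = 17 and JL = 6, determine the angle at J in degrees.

Area = (1/2) * a * b * sin(C)
sin(C) = 2 * Area / (a * b)
sin(C) = 2 * 51*sqrt(2)/2 / (17 * 6)
sin(C) = sqrt(2)/2
C = arcsin(sqrt(2)/2) = 45°
Since sin(180° - C) = sin(C), the obtuse angle 135° gives the same area, so C = 45° or C = 135°.

45° or 135°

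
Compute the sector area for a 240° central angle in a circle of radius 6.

The full circle has area πr² = π(6)² = 36*pi.
The sector covers 240° out of 360°, a fraction of 2/3.
Sector area = 36*pi × 2/3 = 24*pi.

24*pi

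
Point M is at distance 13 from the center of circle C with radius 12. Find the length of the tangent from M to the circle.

tangent = √(d² - r²) = √(13² - 12²) = √(169 - 144) = √25 = 5

5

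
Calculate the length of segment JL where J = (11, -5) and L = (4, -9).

d = sqrt((4 - 11)^2 + (-9 - -5)^2)
d = sqrt(-7^2 + -4^2)
d = sqrt(49 + 16)
d = sqrt(65)

sqrt(65)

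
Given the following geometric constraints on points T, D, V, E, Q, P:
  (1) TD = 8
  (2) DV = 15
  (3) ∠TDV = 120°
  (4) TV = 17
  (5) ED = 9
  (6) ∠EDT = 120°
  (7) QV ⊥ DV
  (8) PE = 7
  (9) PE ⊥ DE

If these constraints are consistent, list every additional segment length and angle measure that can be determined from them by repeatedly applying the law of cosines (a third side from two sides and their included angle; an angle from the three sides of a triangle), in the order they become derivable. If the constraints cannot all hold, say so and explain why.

These constraints are not satisfiable: (1), (2) and (4) fix all three sides of triangle TDV, so by the law of cosines cos(∠TDV) = (8² + 15² − 17²) / (2·8·15) = 0.0000, i.e. ∠TDV ≈ 90°, which contradicts (3) ∠TDV = 120°. No planar figure meets all of them, so nothing further can be derived.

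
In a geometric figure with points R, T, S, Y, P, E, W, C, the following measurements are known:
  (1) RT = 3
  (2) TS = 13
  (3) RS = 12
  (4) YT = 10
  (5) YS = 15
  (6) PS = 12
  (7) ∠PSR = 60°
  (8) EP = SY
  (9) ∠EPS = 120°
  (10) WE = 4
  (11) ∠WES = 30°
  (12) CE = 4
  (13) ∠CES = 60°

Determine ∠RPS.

Step 1: By the law of cosines on triangle PSR: PR² = 12² + 12² − 2·12·12·cos(60°) = 144, so PR = 12.
Step 2: By the inverse law of cosines on triangle RPS: cos(∠RPS) = (12² + 12² − 12²) / (2·12·12) = 144/288 = 0.5, so ∠RPS = 60°.

Therefore, the measure of angle ∠RPS = 60°.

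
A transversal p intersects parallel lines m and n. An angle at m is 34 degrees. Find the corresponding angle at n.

Corresponding angles formed by parallel lines and a transversal are equal.
The given angle is 34 degrees.
The corresponding angle = 34 degrees.

34 degrees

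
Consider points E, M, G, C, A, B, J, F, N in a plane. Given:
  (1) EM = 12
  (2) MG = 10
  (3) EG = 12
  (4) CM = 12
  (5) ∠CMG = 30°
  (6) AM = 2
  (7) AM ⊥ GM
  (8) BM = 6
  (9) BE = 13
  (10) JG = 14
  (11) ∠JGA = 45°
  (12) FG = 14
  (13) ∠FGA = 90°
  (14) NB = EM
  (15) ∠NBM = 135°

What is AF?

Step 1: By the law of cosines on triangle GMA: GA² = 10² + 2² − 2·10·2·cos(90°) = 104, so GA = 2·√26.
Step 2: By the law of cosines on triangle AGF: AF² = (2·√26)² + 14² − 2·2·√26·14·cos(90°) = 300, so AF = 10·√3.

Therefore, the length of AF = 10·√3.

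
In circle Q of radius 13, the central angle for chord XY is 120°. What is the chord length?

Chord length = 2r sin(θ/2)
= 2 × 13 × sin(120°/2)
= 2 × 13 × sin(60°)
= 13*sqrt(3)

13*sqrt(3)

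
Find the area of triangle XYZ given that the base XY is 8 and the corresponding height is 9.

Area = (1/2)(8)(9) = 36

36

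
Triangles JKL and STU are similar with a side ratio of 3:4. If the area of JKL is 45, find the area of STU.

For similar figures, the area ratio equals the square of the side ratio.
Side ratio (JKL to STU) = 3:4, so area ratio = 3^2:4^2 = 9:16.
If the area of JKL is 45, then the area of STU = 45 * (16/9) = 80.

80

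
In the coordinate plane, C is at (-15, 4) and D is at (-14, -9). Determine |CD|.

d = sqrt((1)^2 + (-13)^2) = sqrt(170)

sqrt(170)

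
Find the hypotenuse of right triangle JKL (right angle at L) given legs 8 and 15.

By the Pythagorean theorem: JK^2 = JL^2 + KL^2
JK^2 = 8^2 + 15^2 = 64 + 225 = 289
JK = sqrt(289) = 17

17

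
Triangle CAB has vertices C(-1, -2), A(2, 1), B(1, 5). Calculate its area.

Using the Shoelace formula for a triangle:
Area = (1/2)|x0(y1 - y2) + x1(y2 - y0) + x2(y0 - y1)|
Area = (1/2)|-1(1 - 5) + 2(5 - -2) + 1(-2 - 1)|
Area = (1/2)|4 + 14 + -3|
Area = (1/2)|15|
Area = (1/2)(15)
Area = 15/2

15/2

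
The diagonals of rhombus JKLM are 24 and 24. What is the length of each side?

The diagonals of a rhombus bisect each other at right angles.
Half-diagonals: 24/2 = 12 and 24/2 = 12
side = sqrt(12^2 + 12^2)
side = sqrt(144 + 144)
side = sqrt(288) = 12*sqrt(2)

12*sqrt(2)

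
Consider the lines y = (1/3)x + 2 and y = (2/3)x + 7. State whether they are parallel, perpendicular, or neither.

Slope of line 1: m1 = 1/3
Slope of line 2: m2 = 2/3
m1 != m2 (1/3 != 2/3), so not parallel.
m1 * m2 = (1/3) * (2/3) = 2/9 != -1, so not perpendicular.
The lines are neither parallel nor perpendicular.

Neither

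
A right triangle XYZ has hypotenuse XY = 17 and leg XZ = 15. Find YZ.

Rearranging the Pythagorean theorem to solve for the unknown leg:
leg^2 = hypotenuse^2 - known_leg^2 = 289 - 225 = 64
leg = sqrt(64) = 8.

8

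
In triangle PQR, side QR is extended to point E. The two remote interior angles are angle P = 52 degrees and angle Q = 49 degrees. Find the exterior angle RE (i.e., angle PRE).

By the exterior angle theorem, an exterior angle of a triangle equals the sum of the two remote interior angles.
Exterior angle = angle P + angle Q
Exterior angle = 52 + 49 = 101 degrees

101 degrees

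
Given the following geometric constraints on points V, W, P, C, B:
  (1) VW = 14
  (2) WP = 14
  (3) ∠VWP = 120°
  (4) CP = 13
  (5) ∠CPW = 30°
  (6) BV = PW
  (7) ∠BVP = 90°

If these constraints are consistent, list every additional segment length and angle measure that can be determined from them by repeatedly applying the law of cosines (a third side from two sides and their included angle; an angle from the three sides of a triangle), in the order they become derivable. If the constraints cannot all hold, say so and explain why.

The constraints are consistent. Derivable facts, in order:
After 1 step:
- VP = 14·√3
- WC ≈ 7.05
After 2 steps:
- PB = 28
- ∠CWP = 67.13°
- ∠PCW = 82.87°
- ∠PVW = 30°
- ∠VPW = 30°
After 3 steps:
- ∠BPV = 30°
- ∠PBV = 60°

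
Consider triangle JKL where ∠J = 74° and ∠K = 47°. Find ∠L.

The interior angles sum to 180°: angle L = 180 - 74 - 47 = 59°.
The triangle is acute (angles 74°, 47°, 59°).

59 degrees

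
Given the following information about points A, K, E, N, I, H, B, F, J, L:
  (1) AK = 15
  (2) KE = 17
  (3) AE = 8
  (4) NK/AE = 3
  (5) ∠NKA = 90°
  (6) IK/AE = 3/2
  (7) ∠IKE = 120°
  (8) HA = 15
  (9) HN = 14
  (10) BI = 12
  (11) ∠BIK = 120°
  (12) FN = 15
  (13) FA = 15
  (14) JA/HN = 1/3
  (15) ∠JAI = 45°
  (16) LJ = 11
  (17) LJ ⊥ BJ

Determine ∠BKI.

From the given relations: IK = 3/2·AE = 3/2·8 = 12.
Step 1: By the law of cosines on triangle KIB: KB² = 12² + 12² − 2·12·12·cos(120°) = 432, so KB = 12·√3.
Step 2: By the inverse law of cosines on triangle BKI: cos(∠BKI) = ((12·√3)² + 12² − 12²) / (2·12·√3·12) = 432/498.83 = 0.866, so ∠BKI = 30°.

Therefore, the measure of angle ∠BKI = 30°.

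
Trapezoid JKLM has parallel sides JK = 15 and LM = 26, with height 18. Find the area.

A trapezoid's area equals the midsegment times the height.
The midsegment is (15 + 26) / 2 = 41/2.
Area = 41/2 * 18 = 369.

369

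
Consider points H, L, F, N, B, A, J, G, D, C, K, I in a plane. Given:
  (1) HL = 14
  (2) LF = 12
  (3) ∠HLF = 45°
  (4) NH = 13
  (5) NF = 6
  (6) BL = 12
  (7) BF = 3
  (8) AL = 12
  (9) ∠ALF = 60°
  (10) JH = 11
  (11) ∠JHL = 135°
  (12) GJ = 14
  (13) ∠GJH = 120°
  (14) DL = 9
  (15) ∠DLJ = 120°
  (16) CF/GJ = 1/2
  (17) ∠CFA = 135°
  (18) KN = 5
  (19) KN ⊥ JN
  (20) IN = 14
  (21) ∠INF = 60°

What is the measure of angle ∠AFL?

Step 1: By the law of cosines on triangle FLA: FA² = 12² + 12² − 2·12·12·cos(60°) = 144, so FA = 12.
Step 2: By the inverse law of cosines on triangle AFL: cos(∠AFL) = (12² + 12² − 12²) / (2·12·12) = 144/288 = 0.5, so ∠AFL = 60°.

Therefore, the measure of angle ∠AFL = 60°.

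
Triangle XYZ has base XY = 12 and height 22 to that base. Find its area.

A triangle's area is half the area of a rectangle with the same base and height.
Area = (1/2) * 12 * 22 = 132.

132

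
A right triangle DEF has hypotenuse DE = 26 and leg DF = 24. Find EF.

By the Pythagorean theorem: EF^2 = DE^2 - DF^2
EF^2 = 26^2 - 24^2 = 676 - 576 = 100
EF = sqrt(100) = 10

10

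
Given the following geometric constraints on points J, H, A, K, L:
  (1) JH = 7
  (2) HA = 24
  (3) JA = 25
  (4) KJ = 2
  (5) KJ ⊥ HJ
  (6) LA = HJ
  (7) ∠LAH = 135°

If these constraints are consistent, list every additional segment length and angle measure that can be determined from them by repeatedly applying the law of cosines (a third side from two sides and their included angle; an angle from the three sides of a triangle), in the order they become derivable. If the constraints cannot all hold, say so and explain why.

The constraints are consistent. Derivable facts, in order:
After 1 step:
- HK = √53
- HL ≈ 29.37
- ∠AHJ = 90°
- ∠AJH = 73.74°
- ∠HAJ = 16.26°
After 2 steps:
- ∠AHL = 9.7°
- ∠ALH = 35.3°
- ∠HKJ = 74.05°
- ∠JHK = 15.95°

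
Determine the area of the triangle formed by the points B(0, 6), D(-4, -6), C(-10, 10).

The Shoelace formula computes the area from vertex coordinates by summing cross products.
For vertices (0,6), (-4,-6), (-10,10):
Signed sum = 0*-6 - -4*6 + -4*10 - -10*-6 + -10*6 - 0*10
= 24 + -100 + -60 = -136
Area = (1/2)|-136| = 68.

68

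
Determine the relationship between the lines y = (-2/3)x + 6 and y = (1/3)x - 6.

Slope of line 1: m1 = -2/3
Slope of line 2: m2 = 1/3
m1 != m2 and m1*m2 = -2/9 != -1. Neither.

Neither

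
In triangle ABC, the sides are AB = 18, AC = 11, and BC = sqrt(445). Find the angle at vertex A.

By the inverse law of cosines: cos(A) = (AB² + AC² - BC²) / (2 × AB × AC)
cos(A) = (18² + 11² - (sqrt(445))²) / (2 × 18 × 11)
cos(A) = (324 + 121 - (445)) / 396
cos(A) = 0
A = arccos(0) = 90°

90°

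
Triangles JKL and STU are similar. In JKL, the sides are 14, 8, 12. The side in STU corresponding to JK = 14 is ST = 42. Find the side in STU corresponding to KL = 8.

Similar triangles have proportional sides. Setting up the proportion:
ST / JK = TU / KL
42 / 14 = TU / 8
TU = 8 * 42 / 14 = 24.

24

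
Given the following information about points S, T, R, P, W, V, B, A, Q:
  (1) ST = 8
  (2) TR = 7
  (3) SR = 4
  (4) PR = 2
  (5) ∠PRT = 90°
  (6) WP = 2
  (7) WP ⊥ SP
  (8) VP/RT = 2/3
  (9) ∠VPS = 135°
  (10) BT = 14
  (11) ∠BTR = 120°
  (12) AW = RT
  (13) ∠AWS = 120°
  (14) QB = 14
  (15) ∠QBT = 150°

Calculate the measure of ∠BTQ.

Step 1: By the law of cosines on triangle TBQ: TQ² = 14² + 14² − 2·14·14·cos(150°) = 731.48, so TQ ≈ 27.05.
Step 2: By the inverse law of cosines on triangle BTQ: cos(∠BTQ) = (14² + 27.05² − 14²) / (2·14·27.05) = 731.48/757.29 = 0.9659, so ∠BTQ = 15°.

Therefore, the measure of angle ∠BTQ = 15°.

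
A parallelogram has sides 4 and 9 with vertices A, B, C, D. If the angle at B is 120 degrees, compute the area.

The area of a parallelogram equals the product of two adjacent sides times the sine of the included angle.
This is because the height equals 9 * sin(120°) = 9*sqrt(3)/2.
Area = 4 * 9*sqrt(3)/2 = 18*sqrt(3)

18*sqrt(3)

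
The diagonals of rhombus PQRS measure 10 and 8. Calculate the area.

Area = (10 * 8) / 2 = 80 / 2 = 40

40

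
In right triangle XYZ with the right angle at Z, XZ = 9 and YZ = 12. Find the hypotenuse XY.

By the Pythagorean theorem: XY^2 = XZ^2 + YZ^2
XY^2 = 9^2 + 12^2 = 81 + 144 = 225
XY = sqrt(225) = 15

15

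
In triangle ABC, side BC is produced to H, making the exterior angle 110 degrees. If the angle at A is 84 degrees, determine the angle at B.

angle B = 110 - 84 = 26 degrees (exterior angle theorem).

26 degrees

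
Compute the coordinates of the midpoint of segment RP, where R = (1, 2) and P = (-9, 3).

The midpoint is the average of the coordinates:
x: (1 + -9)/2 = -4
y: (2 + 3)/2 = 5/2
Midpoint = (-4, 5/2)

(-4, 5/2)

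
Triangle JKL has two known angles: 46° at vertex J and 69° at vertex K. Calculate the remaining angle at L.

Let angle L = x. Then 46 + 69 + x = 180.
x = 180 - 115 = 65 degrees.

65 degrees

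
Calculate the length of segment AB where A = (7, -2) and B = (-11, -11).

The horizontal distance is |-11 - 7| = 18 and the vertical distance is |-11 - -2| = 9.
By the Pythagorean theorem, d = sqrt(18^2 + 9^2) = sqrt(405) = 9*sqrt(5).

9*sqrt(5)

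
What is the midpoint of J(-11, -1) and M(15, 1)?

M = ((x₁ + x₂)/2, (y₁ + y₂)/2)
= ((-11 + 15)/2, (-1 + 1)/2)
= (4/2, 0/2) = (2, 0)

(2, 0)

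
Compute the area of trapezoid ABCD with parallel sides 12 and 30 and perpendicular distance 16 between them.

Area = (12 + 30) * 16 / 2 = 672 / 2 = 336

336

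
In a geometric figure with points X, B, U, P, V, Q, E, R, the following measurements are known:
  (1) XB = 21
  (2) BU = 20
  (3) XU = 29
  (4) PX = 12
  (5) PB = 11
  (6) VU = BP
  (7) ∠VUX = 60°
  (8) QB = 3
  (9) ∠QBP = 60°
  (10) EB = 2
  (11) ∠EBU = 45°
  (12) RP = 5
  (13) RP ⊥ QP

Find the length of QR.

Step 1: By the law of cosines on triangle PBQ: PQ² = 11² + 3² − 2·11·3·cos(60°) = 97, so PQ = √97.
Step 2: By the law of cosines on triangle QPR: QR² = √97² + 5² − 2·√97·5·cos(90°) = 122, so QR = √122.

Therefore, the length of QR = √122.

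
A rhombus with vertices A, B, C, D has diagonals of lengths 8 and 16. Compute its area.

Area = (8 * 16) / 2 = 128 / 2 = 64

64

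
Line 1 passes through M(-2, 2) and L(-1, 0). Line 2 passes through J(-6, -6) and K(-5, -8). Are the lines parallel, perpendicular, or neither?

Slope of line 1: m1 = (0 - 2)/(-1 - -2) = -2/1 = -2
Slope of line 2: m2 = (-8 - -6)/(-5 - -6) = -2/1 = -2
Two lines are parallel if and only if they have equal slopes (or both are vertical).
Here m1 = m2 = -2, confirming the lines are parallel.

Parallel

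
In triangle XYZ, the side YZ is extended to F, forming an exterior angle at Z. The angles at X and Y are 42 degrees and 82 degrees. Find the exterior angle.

By the exterior angle theorem, an exterior angle of a triangle equals the sum of the two remote interior angles.
Exterior angle = angle X + angle Y
Exterior angle = 42 + 82 = 124 degrees

124 degrees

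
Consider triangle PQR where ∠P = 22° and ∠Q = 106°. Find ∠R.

angle R = 180 - 22 - 106 = 52 degrees.

52 degrees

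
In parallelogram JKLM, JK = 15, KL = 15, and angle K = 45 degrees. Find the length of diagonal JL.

Law of cosines: d^2 = 15^2 + 15^2 - 2(15)(15)cos(45°) = 450 - 225*sqrt(2), so d = 15*sqrt(2 - sqrt(2)).

15*sqrt(2 - sqrt(2))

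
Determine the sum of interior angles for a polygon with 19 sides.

The sum of interior angles of an n-sided polygon is (n - 2) * 180.
For n = 19: (19 - 2) * 180 = 17 * 180 = 3060 degrees.

3060 degrees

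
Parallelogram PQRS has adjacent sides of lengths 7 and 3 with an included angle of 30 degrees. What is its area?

The area of a parallelogram equals the product of two adjacent sides times the sine of the included angle.
This is because the height equals 3 * sin(30°) = 3/2.
Area = 7 * 3/2 = 21/2

21/2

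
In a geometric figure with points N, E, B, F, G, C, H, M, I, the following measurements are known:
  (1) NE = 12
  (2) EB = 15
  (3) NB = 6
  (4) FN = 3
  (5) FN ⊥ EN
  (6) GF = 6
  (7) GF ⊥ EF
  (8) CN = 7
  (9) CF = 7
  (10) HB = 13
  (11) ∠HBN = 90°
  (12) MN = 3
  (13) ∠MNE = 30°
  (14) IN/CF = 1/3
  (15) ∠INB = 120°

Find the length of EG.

Step 1: By the law of cosines on triangle ENF: EF² = 12² + 3² − 2·12·3·cos(90°) = 153, so EF = 3·√17.
Step 2: By the law of cosines on triangle EFG: EG² = (3·√17)² + 6² − 2·3·√17·6·cos(90°) = 189, so EG = 3·√21.

Therefore, the length of EG = 3·√21.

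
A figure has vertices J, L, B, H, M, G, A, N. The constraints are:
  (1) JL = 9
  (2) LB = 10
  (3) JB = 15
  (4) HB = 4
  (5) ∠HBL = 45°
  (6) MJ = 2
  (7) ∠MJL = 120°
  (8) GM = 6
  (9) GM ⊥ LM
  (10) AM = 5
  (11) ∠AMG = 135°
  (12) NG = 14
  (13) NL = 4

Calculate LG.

Step 1: By the law of cosines on triangle LJM: LM² = 9² + 2² − 2·9·2·cos(120°) = 103, so LM = √103.
Step 2: By the law of cosines on triangle LMG: LG² = √103² + 6² − 2·√103·6·cos(90°) = 139, so LG = √139.

Therefore, the length of LG = √139.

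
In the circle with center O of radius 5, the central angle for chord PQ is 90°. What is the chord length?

Drop a perpendicular from the center to the chord, bisecting both the chord and the central angle.
Each half-chord = r sin(θ/2) = 5 sin(45°).
The full chord = 2 × 5 × sin(45°) = 5*sqrt(2).

5*sqrt(2)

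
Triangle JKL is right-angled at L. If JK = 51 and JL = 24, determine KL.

KL = sqrt(51^2 - 24^2) = sqrt(2025) = 45

45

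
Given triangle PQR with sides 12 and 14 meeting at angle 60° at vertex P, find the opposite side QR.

By the law of cosines: QR^2 = PQ^2 + PR^2 - 2*PQ*PR*cos(P)
QR^2 = 12^2 + 14^2 - 2*12*14*cos(60°)
QR^2 = 144 + 196 - 336*(1/2)
QR^2 = 172
QR = 2*sqrt(43)

2*sqrt(43)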